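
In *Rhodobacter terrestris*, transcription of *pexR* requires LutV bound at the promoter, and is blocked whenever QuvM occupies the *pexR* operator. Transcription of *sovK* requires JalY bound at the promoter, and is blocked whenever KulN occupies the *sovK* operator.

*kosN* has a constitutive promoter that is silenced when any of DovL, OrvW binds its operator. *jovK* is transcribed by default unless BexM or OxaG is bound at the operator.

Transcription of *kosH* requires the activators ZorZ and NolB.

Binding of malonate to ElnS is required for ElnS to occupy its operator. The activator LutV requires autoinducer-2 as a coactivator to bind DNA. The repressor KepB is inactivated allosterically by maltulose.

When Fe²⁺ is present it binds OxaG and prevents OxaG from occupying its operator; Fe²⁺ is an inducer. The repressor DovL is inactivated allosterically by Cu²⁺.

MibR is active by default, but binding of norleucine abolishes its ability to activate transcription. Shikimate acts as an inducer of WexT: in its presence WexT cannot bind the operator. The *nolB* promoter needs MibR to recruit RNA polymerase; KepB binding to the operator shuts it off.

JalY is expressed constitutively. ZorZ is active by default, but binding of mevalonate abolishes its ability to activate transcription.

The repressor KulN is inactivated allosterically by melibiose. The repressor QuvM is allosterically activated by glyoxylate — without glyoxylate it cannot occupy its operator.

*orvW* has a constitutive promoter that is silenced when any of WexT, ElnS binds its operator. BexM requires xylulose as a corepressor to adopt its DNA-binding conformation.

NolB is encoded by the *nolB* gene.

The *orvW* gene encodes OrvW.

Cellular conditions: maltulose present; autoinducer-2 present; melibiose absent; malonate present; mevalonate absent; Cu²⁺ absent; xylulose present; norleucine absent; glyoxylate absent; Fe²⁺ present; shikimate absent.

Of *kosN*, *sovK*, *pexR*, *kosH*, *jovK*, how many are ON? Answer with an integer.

Cu²⁺ is absent, so DovL is active.
Shikimate is absent, so WexT is active.
Malonate is present, so ElnS is active.
With repressor WexT bound, *orvW* is not transcribed.
So OrvW is not produced.
With repressor DovL bound, *kosN* is not transcribed.
→ *kosN* is OFF.
JalY is produced constitutively and is active.
Melibiose is absent, so KulN is active.
With repressor KulN bound, *sovK* is not transcribed.
→ *sovK* is OFF.
Glyoxylate is absent, so QuvM is inactive.
Autoinducer-2 is present, so LutV is active.
No repressor is bound and LutV is active, so *pexR* is transcribed.
→ *pexR* is ON.
Mevalonate is absent, so ZorZ is active.
Maltulose is present, so KepB is inactive.
Norleucine is absent, so MibR is active.
No repressor is bound and MibR is active, so *nolB* is transcribed.
So NolB is produced and active.
No repressor is bound and ZorZ and NolB are active, so *kosH* is transcribed.
→ *kosH* is ON.
Xylulose is present, so BexM is active.
Fe²⁺ is present, so OxaG is inactive.
With repressor BexM bound, *jovK* is not transcribed.
→ *jovK* is OFF.
2 of the 5 genes are transcribed.

2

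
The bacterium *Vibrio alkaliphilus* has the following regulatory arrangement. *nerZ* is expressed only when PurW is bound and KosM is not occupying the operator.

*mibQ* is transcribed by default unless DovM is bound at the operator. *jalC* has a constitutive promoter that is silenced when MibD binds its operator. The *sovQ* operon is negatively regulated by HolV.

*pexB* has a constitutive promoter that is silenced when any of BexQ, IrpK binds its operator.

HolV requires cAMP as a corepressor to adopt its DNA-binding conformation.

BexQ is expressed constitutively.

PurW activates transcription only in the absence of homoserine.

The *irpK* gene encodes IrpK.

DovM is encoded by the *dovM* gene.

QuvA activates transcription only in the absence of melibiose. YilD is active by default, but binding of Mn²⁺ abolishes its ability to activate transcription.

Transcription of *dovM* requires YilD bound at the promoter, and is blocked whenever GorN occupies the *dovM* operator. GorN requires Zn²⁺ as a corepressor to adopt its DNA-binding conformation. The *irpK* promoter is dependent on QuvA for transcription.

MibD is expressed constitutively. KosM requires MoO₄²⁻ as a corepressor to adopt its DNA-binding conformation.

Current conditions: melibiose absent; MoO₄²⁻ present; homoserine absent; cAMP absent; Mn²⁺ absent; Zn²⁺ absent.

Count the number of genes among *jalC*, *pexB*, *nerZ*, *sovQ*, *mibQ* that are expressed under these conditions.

1

MibD is produced constitutively and is active.
With repressor MibD bound, *jalC* is not transcribed.
→ *jalC* is OFF.
BexQ is produced constitutively and is active.
Melibiose is absent, so QuvA is active.
No repressor is bound and QuvA is active, so *irpK* is transcribed.
So IrpK is produced and active.
With repressor BexQ bound, *pexB* is not transcribed.
→ *pexB* is OFF.
Homoserine is absent, so PurW is active.
MoO₄²⁻ is present, so KosM is active.
With repressor KosM bound, *nerZ* is not transcribed.
→ *nerZ* is OFF.
cAMP is absent, so HolV is inactive.
With no repressor bound, *sovQ* is transcribed.
→ *sovQ* is ON.
Mn²⁺ is absent, so YilD is active.
Zn²⁺ is absent, so GorN is inactive.
No repressor is bound and YilD is active, so *dovM* is transcribed.
So DovM is produced and active.
With repressor DovM bound, *mibQ* is not transcribed.
→ *mibQ* is OFF.
1 of the 5 genes is transcribed.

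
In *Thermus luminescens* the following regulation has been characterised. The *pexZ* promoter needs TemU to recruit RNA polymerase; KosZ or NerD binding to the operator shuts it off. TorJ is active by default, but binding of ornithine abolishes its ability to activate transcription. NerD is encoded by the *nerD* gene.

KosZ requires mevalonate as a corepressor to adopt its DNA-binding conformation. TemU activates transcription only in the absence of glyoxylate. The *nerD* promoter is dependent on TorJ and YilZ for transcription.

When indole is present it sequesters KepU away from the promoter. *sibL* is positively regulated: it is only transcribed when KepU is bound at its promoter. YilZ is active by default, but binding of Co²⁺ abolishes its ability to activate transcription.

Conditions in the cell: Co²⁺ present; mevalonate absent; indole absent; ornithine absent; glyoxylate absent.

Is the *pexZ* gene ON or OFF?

ON

Mevalonate is absent, so KosZ is inactive.
Glyoxylate is absent, so TemU is active.
Ornithine is absent, so TorJ is active.
Co²⁺ is present, so YilZ is inactive.
Required activator YilZ is absent, so *nerD* is not transcribed.
So NerD is not produced.
No repressor is bound and TemU is active, so *pexZ* is transcribed.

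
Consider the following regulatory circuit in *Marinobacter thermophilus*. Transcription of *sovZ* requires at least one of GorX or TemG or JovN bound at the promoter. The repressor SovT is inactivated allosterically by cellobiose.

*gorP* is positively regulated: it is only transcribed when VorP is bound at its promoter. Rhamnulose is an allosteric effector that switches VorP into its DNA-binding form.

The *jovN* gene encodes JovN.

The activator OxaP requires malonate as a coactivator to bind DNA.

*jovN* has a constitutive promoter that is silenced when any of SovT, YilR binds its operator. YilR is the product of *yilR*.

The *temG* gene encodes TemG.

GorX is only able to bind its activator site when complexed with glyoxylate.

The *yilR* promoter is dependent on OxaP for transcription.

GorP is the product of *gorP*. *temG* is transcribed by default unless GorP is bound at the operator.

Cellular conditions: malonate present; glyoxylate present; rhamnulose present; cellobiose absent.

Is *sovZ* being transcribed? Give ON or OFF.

ON

Glyoxylate is present, so GorX is active.
Rhamnulose is present, so VorP is active.
No repressor is bound and VorP is active, so *gorP* is transcribed.
So GorP is produced and active.
With repressor GorP bound, *temG* is not transcribed.
So TemG is not produced.
Cellobiose is absent, so SovT is active.
Malonate is present, so OxaP is active.
No repressor is bound and OxaP is active, so *yilR* is transcribed.
So YilR is produced and active.
With repressor SovT bound, *jovN* is not transcribed.
So JovN is not produced.
Activator GorX is present, so *sovZ* is transcribed.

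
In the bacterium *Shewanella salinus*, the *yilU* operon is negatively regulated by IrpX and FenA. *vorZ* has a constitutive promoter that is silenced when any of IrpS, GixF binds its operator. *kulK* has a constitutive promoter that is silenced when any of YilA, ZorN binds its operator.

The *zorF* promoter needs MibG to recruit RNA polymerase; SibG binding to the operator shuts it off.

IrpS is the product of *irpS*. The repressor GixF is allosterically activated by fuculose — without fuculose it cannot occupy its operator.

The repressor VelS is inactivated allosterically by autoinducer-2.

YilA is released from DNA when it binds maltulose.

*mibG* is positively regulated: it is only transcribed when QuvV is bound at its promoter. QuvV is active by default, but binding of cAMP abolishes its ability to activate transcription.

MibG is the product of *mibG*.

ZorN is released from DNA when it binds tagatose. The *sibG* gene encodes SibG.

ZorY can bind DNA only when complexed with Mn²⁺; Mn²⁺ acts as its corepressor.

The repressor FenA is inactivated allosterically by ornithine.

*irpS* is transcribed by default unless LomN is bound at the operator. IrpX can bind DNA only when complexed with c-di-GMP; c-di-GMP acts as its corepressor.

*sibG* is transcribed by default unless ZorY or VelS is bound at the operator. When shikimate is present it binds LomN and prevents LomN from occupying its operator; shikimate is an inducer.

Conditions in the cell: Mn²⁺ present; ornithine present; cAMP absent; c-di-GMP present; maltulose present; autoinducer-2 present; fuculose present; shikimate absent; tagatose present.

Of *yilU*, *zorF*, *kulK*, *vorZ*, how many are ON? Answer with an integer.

2

c-di-GMP is present, so IrpX is active.
Ornithine is present, so FenA is inactive.
With repressor IrpX bound, *yilU* is not transcribed.
→ *yilU* is OFF.
Mn²⁺ is present, so ZorY is active.
Autoinducer-2 is present, so VelS is inactive.
With repressor ZorY bound, *sibG* is not transcribed.
So SibG is not produced.
cAMP is absent, so QuvV is active.
No repressor is bound and QuvV is active, so *mibG* is transcribed.
So MibG is produced and active.
No repressor is bound and MibG is active, so *zorF* is transcribed.
→ *zorF* is ON.
Maltulose is present, so YilA is inactive.
Tagatose is present, so ZorN is inactive.
With no repressor bound, *kulK* is transcribed.
→ *kulK* is ON.
Shikimate is absent, so LomN is active.
With repressor LomN bound, *irpS* is not transcribed.
So IrpS is not produced.
Fuculose is present, so GixF is active.
With repressor GixF bound, *vorZ* is not transcribed.
→ *vorZ* is OFF.
2 of the 4 genes are transcribed.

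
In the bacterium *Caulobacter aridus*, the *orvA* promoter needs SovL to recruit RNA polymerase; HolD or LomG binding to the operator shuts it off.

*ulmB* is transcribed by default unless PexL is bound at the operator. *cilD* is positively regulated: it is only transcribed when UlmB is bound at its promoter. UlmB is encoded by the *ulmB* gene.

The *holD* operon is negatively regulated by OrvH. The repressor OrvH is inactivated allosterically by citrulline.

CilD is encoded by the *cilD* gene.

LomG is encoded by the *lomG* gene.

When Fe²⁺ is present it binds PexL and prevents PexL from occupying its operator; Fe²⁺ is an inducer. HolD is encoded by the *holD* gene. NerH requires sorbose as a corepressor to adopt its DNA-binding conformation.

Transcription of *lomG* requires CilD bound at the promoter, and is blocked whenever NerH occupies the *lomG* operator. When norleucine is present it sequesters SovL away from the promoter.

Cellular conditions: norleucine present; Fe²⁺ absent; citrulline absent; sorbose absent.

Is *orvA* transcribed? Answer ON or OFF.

Norleucine is present, so SovL is inactive.
Citrulline is absent, so OrvH is active.
With repressor OrvH bound, *holD* is not transcribed.
So HolD is not produced.
Sorbose is absent, so NerH is inactive.
Fe²⁺ is absent, so PexL is active.
With repressor PexL bound, *ulmB* is not transcribed.
So UlmB is not produced.
Required activator UlmB is absent, so *cilD* is not transcribed.
So CilD is not produced.
Required activator CilD is absent, so *lomG* is not transcribed.
So LomG is not produced.
Required activator SovL is absent, so *orvA* is not transcribed.

OFF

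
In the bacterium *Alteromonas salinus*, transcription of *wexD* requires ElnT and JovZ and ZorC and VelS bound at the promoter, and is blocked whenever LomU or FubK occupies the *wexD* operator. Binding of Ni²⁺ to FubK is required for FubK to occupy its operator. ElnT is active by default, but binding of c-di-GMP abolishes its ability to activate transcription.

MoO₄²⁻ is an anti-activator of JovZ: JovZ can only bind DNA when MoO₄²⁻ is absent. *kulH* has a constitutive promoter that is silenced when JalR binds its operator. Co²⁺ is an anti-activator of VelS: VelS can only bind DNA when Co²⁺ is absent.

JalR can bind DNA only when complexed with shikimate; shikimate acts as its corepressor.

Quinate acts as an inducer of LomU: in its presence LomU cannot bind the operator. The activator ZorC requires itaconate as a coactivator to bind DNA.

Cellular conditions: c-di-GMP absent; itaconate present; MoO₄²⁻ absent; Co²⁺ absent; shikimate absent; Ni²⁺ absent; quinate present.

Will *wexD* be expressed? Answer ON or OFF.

c-di-GMP is absent, so ElnT is active.
MoO₄²⁻ is absent, so JovZ is active.
Itaconate is present, so ZorC is active.
Co²⁺ is absent, so VelS is active.
Quinate is present, so LomU is inactive.
Ni²⁺ is absent, so FubK is inactive.
No repressor is bound and ElnT and JovZ and ZorC and VelS are active, so *wexD* is transcribed.

ON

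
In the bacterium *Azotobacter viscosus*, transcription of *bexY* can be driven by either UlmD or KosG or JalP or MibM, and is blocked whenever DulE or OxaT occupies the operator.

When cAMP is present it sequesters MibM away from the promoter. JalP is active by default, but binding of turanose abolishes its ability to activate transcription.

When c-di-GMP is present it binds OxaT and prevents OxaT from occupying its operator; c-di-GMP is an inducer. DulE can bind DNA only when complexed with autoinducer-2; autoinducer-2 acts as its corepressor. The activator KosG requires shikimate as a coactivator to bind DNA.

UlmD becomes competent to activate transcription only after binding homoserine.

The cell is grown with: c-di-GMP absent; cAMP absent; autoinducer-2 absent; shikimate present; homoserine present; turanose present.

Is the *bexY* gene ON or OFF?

OFF

Autoinducer-2 is absent, so DulE is inactive.
Homoserine is present, so UlmD is active.
Shikimate is present, so KosG is active.
Turanose is present, so JalP is inactive.
cAMP is absent, so MibM is active.
c-di-GMP is absent, so OxaT is active.
With repressor OxaT bound, *bexY* is not transcribed.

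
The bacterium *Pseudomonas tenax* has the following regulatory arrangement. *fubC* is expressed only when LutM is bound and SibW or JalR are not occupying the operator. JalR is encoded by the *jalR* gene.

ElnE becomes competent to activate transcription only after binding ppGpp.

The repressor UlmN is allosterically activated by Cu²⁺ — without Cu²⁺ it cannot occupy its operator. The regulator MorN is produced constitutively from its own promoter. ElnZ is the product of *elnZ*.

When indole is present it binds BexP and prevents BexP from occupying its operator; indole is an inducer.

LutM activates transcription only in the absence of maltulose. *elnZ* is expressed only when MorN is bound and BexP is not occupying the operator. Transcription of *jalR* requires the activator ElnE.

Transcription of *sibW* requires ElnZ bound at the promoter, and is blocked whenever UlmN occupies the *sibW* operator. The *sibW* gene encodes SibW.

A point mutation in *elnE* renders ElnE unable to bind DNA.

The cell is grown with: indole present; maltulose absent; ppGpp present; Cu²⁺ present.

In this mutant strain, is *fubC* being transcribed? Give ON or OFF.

ON

Maltulose is absent, so LutM is active.
Indole is present, so BexP is inactive.
MorN is produced constitutively and is active.
No repressor is bound and MorN is active, so *elnZ* is transcribed.
So ElnZ is produced and active.
Cu²⁺ is present, so UlmN is active.
With repressor UlmN bound, *sibW* is not transcribed.
So SibW is not produced.
ElnE is non-functional in this strain, so it has no effect.
Required activator ElnE is absent, so *jalR* is not transcribed.
So JalR is not produced.
No repressor is bound and LutM is active, so *fubC* is transcribed.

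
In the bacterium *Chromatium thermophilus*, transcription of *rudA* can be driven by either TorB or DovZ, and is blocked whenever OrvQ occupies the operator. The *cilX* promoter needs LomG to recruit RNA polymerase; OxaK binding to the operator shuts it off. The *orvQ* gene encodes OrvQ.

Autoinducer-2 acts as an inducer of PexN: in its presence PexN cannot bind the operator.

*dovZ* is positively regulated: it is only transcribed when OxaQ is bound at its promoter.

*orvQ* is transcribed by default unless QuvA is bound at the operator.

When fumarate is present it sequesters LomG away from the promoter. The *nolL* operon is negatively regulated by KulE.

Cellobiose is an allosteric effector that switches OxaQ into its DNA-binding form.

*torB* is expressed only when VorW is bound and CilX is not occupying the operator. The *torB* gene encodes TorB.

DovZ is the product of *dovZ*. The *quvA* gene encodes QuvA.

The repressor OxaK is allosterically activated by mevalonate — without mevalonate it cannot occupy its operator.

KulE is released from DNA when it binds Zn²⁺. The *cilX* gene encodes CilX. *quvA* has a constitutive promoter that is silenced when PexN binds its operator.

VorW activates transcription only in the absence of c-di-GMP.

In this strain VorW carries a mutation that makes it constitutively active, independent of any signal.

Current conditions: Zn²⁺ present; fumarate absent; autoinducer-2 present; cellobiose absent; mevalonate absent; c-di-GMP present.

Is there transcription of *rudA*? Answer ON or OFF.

OFF

VorW is constitutively active in this strain.
Mevalonate is absent, so OxaK is inactive.
Fumarate is absent, so LomG is active.
No repressor is bound and LomG is active, so *cilX* is transcribed.
So CilX is produced and active.
With repressor CilX bound, *torB* is not transcribed.
So TorB is not produced.
Autoinducer-2 is present, so PexN is inactive.
With no repressor bound, *quvA* is transcribed.
So QuvA is produced and active.
With repressor QuvA bound, *orvQ* is not transcribed.
So OrvQ is not produced.
Cellobiose is absent, so OxaQ is inactive.
Required activator OxaQ is absent, so *dovZ* is not transcribed.
So DovZ is not produced.
No activator is available at the *rudA* promoter, so *rudA* is not transcribed.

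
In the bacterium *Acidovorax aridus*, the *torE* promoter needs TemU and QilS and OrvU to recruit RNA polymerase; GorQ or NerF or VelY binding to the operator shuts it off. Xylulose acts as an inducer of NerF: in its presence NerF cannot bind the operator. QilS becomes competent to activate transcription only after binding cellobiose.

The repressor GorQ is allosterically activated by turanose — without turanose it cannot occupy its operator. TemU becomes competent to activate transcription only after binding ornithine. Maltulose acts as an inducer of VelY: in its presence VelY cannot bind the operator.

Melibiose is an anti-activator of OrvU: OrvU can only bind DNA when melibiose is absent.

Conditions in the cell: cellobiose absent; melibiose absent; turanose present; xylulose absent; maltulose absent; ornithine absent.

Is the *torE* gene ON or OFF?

Ornithine is absent, so TemU is inactive.
Turanose is present, so GorQ is active.
Xylulose is absent, so NerF is active.
Cellobiose is absent, so QilS is inactive.
Maltulose is absent, so VelY is active.
Melibiose is absent, so OrvU is active.
With repressor GorQ bound, *torE* is not transcribed.

OFF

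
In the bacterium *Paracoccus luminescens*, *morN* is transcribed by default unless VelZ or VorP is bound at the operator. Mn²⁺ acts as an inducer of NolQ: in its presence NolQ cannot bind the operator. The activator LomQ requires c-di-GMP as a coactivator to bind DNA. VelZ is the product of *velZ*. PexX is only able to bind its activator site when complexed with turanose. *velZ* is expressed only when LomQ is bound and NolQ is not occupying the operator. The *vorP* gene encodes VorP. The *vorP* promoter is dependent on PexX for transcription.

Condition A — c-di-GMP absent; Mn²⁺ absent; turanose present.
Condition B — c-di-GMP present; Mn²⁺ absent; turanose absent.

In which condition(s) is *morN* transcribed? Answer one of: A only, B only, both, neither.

B only

Condition A:
c-di-GMP is absent, so LomQ is inactive.
Mn²⁺ is absent, so NolQ is active.
With repressor NolQ bound, *velZ* is not transcribed.
So VelZ is not produced.
Turanose is present, so PexX is active.
No repressor is bound and PexX is active, so *vorP* is transcribed.
So VorP is produced and active.
With repressor VorP bound, *morN* is not transcribed.
→ *morN* is OFF in A.
Condition B:
c-di-GMP is present, so LomQ is active.
Mn²⁺ is absent, so NolQ is active.
With repressor NolQ bound, *velZ* is not transcribed.
So VelZ is not produced.
Turanose is absent, so PexX is inactive.
Required activator PexX is absent, so *vorP* is not transcribed.
So VorP is not produced.
With no repressor bound, *morN* is transcribed.
→ *morN* is ON in B.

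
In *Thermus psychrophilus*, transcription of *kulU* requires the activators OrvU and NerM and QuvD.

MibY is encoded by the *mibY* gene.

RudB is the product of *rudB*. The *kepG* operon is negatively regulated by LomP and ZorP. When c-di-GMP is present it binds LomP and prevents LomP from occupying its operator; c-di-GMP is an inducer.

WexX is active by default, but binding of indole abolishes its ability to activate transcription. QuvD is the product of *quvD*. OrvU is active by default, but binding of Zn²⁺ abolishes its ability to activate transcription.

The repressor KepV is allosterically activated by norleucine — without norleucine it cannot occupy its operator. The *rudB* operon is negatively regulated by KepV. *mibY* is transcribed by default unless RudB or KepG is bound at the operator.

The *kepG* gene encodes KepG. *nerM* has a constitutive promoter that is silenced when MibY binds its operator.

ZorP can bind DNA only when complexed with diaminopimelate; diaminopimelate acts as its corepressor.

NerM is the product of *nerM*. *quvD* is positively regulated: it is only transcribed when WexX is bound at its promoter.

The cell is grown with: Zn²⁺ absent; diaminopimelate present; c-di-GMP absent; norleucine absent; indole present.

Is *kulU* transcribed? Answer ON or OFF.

Zn²⁺ is absent, so OrvU is active.
Norleucine is absent, so KepV is inactive.
With no repressor bound, *rudB* is transcribed.
So RudB is produced and active.
c-di-GMP is absent, so LomP is active.
Diaminopimelate is present, so ZorP is active.
With repressor LomP bound, *kepG* is not transcribed.
So KepG is not produced.
With repressor RudB bound, *mibY* is not transcribed.
So MibY is not produced.
With no repressor bound, *nerM* is transcribed.
So NerM is produced and active.
Indole is present, so WexX is inactive.
Required activator WexX is absent, so *quvD* is not transcribed.
So QuvD is not produced.
Required activator QuvD is absent, so *kulU* is not transcribed.

OFF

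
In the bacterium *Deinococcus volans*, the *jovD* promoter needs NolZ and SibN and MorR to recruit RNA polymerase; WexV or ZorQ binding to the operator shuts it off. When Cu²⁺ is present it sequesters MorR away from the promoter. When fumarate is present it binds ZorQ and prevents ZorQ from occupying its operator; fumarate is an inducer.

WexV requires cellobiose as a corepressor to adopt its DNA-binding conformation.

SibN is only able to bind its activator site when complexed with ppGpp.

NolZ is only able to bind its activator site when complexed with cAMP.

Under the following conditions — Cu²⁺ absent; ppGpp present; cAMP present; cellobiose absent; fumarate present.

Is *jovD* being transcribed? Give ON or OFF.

Cellobiose is absent, so WexV is inactive.
cAMP is present, so NolZ is active.
ppGpp is present, so SibN is active.
Fumarate is present, so ZorQ is inactive.
Cu²⁺ is absent, so MorR is active.
No repressor is bound and NolZ and SibN and MorR are active, so *jovD* is transcribed.

ON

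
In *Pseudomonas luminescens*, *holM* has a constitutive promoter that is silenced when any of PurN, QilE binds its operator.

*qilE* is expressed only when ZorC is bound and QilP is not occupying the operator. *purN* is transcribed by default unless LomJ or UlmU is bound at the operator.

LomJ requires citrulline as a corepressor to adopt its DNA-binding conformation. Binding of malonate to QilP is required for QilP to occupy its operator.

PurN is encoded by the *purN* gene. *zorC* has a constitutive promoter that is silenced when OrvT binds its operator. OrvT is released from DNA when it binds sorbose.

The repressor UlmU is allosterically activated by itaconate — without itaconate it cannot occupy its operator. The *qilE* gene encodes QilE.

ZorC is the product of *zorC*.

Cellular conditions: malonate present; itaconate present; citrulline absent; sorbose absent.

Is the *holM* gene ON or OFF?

Citrulline is absent, so LomJ is inactive.
Itaconate is present, so UlmU is active.
With repressor UlmU bound, *purN* is not transcribed.
So PurN is not produced.
Malonate is present, so QilP is active.
Sorbose is absent, so OrvT is active.
With repressor OrvT bound, *zorC* is not transcribed.
So ZorC is not produced.
With repressor QilP bound, *qilE* is not transcribed.
So QilE is not produced.
With no repressor bound, *holM* is transcribed.

ON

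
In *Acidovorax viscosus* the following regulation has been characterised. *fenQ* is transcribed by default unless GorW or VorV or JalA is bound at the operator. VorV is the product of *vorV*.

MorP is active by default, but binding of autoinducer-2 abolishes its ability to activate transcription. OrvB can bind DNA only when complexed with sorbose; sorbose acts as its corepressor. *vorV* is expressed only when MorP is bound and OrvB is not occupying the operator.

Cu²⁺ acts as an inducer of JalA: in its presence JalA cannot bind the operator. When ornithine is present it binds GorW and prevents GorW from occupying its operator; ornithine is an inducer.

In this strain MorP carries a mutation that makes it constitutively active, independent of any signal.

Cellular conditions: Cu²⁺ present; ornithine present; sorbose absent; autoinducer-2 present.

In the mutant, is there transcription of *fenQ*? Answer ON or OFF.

OFF

Ornithine is present, so GorW is inactive.
MorP is constitutively active in this strain.
Sorbose is absent, so OrvB is inactive.
No repressor is bound and MorP is active, so *vorV* is transcribed.
So VorV is produced and active.
Cu²⁺ is present, so JalA is inactive.
With repressor VorV bound, *fenQ* is not transcribed.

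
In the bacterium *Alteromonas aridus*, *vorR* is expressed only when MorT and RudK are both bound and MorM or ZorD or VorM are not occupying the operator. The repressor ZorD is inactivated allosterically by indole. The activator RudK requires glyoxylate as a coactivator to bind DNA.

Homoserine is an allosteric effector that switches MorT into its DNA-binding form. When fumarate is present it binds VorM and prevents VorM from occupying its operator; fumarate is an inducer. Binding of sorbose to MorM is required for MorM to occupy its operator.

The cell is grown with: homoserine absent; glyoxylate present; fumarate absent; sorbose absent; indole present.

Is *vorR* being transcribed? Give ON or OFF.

OFF

Sorbose is absent, so MorM is inactive.
Indole is present, so ZorD is inactive.
Homoserine is absent, so MorT is inactive.
Fumarate is absent, so VorM is active.
Glyoxylate is present, so RudK is active.
With repressor VorM bound, *vorR* is not transcribed.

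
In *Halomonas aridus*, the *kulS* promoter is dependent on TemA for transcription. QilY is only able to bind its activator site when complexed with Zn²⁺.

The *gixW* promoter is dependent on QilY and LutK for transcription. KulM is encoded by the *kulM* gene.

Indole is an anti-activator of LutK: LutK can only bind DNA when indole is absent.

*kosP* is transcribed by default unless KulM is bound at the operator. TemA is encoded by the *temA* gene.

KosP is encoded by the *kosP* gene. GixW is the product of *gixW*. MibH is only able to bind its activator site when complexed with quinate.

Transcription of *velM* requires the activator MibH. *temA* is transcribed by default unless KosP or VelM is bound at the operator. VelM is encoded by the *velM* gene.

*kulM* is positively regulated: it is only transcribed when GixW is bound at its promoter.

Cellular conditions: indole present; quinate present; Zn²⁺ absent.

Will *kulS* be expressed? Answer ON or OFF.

OFF

Zn²⁺ is absent, so QilY is inactive.
Indole is present, so LutK is inactive.
Required activator QilY is absent, so *gixW* is not transcribed.
So GixW is not produced.
Required activator GixW is absent, so *kulM* is not transcribed.
So KulM is not produced.
With no repressor bound, *kosP* is transcribed.
So KosP is produced and active.
Quinate is present, so MibH is active.
No repressor is bound and MibH is active, so *velM* is transcribed.
So VelM is produced and active.
With repressor KosP bound, *temA* is not transcribed.
So TemA is not produced.
Required activator TemA is absent, so *kulS* is not transcribed.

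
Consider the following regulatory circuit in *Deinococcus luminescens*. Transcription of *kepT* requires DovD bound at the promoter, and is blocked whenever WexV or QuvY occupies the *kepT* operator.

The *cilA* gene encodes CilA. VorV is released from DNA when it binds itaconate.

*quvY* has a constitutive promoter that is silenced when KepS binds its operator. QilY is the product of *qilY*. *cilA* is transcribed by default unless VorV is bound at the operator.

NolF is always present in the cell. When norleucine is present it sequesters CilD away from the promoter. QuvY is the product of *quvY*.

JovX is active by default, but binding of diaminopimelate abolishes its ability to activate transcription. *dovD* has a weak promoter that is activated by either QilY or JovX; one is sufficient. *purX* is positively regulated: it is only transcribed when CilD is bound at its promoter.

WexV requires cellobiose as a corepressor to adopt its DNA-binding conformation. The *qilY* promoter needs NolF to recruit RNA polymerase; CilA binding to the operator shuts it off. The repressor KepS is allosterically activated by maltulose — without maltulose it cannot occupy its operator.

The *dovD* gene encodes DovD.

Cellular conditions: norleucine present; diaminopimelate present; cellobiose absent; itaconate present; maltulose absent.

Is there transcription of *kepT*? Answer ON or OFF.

OFF

NolF is produced constitutively and is active.
Itaconate is present, so VorV is inactive.
With no repressor bound, *cilA* is transcribed.
So CilA is produced and active.
With repressor CilA bound, *qilY* is not transcribed.
So QilY is not produced.
Diaminopimelate is present, so JovX is inactive.
No activator is available at the *dovD* promoter, so *dovD* is not transcribed.
So DovD is not produced.
Cellobiose is absent, so WexV is inactive.
Maltulose is absent, so KepS is inactive.
With no repressor bound, *quvY* is transcribed.
So QuvY is produced and active.
With repressor QuvY bound, *kepT* is not transcribed.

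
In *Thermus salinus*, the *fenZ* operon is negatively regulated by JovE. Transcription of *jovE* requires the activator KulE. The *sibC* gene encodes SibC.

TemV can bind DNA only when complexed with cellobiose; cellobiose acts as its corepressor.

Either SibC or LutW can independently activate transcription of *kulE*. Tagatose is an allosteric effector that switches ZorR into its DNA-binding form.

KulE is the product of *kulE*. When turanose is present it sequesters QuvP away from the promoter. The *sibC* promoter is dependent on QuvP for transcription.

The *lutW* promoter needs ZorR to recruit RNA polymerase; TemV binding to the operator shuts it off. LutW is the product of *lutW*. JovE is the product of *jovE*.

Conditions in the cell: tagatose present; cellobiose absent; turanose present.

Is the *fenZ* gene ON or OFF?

OFF

Turanose is present, so QuvP is inactive.
Required activator QuvP is absent, so *sibC* is not transcribed.
So SibC is not produced.
Cellobiose is absent, so TemV is inactive.
Tagatose is present, so ZorR is active.
No repressor is bound and ZorR is active, so *lutW* is transcribed.
So LutW is produced and active.
Activator LutW is present, so *kulE* is transcribed.
So KulE is produced and active.
No repressor is bound and KulE is active, so *jovE* is transcribed.
So JovE is produced and active.
With repressor JovE bound, *fenZ* is not transcribed.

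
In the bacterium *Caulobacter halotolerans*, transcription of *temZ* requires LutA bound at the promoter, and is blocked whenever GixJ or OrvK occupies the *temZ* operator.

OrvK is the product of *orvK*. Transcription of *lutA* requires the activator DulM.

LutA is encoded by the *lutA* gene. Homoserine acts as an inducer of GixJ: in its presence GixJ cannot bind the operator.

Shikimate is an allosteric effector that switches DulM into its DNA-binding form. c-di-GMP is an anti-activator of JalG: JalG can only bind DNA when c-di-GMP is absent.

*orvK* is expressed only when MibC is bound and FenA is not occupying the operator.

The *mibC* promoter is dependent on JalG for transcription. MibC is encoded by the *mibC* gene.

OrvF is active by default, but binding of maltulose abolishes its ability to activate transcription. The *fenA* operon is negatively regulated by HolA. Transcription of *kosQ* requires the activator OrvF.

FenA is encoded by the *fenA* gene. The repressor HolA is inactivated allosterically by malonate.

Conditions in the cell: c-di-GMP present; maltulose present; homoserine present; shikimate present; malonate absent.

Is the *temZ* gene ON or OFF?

ON

Homoserine is present, so GixJ is inactive.
c-di-GMP is present, so JalG is inactive.
Required activator JalG is absent, so *mibC* is not transcribed.
So MibC is not produced.
Malonate is absent, so HolA is active.
With repressor HolA bound, *fenA* is not transcribed.
So FenA is not produced.
Required activator MibC is absent, so *orvK* is not transcribed.
So OrvK is not produced.
Shikimate is present, so DulM is active.
No repressor is bound and DulM is active, so *lutA* is transcribed.
So LutA is produced and active.
No repressor is bound and LutA is active, so *temZ* is transcribed.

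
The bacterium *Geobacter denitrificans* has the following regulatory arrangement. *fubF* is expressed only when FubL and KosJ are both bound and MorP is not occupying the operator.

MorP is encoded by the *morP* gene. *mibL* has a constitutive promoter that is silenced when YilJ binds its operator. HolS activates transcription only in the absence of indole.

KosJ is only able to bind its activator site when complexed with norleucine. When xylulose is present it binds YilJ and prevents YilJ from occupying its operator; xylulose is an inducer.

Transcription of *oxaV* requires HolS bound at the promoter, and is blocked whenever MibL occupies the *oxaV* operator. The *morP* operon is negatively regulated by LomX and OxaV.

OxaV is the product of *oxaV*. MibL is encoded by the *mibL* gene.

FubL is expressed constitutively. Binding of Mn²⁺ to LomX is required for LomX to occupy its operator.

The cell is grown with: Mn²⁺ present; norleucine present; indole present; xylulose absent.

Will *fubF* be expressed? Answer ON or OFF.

Mn²⁺ is present, so LomX is active.
Xylulose is absent, so YilJ is active.
With repressor YilJ bound, *mibL* is not transcribed.
So MibL is not produced.
Indole is present, so HolS is inactive.
Required activator HolS is absent, so *oxaV* is not transcribed.
So OxaV is not produced.
With repressor LomX bound, *morP* is not transcribed.
So MorP is not produced.
FubL is produced constitutively and is active.
Norleucine is present, so KosJ is active.
No repressor is bound and FubL and KosJ are active, so *fubF* is transcribed.

ON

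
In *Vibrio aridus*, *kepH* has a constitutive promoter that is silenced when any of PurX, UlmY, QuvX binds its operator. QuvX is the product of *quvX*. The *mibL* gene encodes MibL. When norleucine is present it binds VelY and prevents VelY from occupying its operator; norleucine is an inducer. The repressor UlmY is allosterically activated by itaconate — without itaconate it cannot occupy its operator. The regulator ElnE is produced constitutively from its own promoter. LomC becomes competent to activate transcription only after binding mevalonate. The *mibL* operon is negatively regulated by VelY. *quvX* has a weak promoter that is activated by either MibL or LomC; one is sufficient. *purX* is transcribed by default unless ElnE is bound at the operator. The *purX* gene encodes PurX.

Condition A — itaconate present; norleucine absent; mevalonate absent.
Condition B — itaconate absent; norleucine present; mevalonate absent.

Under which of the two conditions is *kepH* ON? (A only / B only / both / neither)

Condition A:
ElnE is produced constitutively and is active.
With repressor ElnE bound, *purX* is not transcribed.
So PurX is not produced.
Itaconate is present, so UlmY is active.
Norleucine is absent, so VelY is active.
With repressor VelY bound, *mibL* is not transcribed.
So MibL is not produced.
Mevalonate is absent, so LomC is inactive.
No activator is available at the *quvX* promoter, so *quvX* is not transcribed.
So QuvX is not produced.
With repressor UlmY bound, *kepH* is not transcribed.
→ *kepH* is OFF in A.
Condition B:
ElnE is produced constitutively and is active.
With repressor ElnE bound, *purX* is not transcribed.
So PurX is not produced.
Itaconate is absent, so UlmY is inactive.
Norleucine is present, so VelY is inactive.
With no repressor bound, *mibL* is transcribed.
So MibL is produced and active.
Mevalonate is absent, so LomC is inactive.
Activator MibL is present, so *quvX* is transcribed.
So QuvX is produced and active.
With repressor QuvX bound, *kepH* is not transcribed.
→ *kepH* is OFF in B.

neither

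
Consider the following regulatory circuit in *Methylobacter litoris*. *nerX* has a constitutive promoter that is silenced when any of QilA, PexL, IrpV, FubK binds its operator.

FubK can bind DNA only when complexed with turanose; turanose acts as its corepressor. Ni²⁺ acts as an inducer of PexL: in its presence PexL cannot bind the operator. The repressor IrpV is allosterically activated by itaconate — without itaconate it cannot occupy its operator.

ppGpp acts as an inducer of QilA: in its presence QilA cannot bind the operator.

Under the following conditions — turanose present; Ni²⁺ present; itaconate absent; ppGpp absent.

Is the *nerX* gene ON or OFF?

OFF

ppGpp is absent, so QilA is active.
Ni²⁺ is present, so PexL is inactive.
Itaconate is absent, so IrpV is inactive.
Turanose is present, so FubK is active.
With repressor QilA bound, *nerX* is not transcribed.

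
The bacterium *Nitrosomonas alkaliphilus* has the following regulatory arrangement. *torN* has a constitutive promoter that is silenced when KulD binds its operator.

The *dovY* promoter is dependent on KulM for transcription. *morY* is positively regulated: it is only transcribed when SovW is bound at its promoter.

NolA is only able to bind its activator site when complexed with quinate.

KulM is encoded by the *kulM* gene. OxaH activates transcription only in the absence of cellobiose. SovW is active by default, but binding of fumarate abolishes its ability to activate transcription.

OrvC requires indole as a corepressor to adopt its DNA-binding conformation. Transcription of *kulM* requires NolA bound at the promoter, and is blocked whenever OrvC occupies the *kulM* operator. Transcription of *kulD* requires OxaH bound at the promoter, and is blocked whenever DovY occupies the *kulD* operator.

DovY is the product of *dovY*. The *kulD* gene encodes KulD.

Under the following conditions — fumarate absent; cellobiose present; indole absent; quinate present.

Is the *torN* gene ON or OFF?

Indole is absent, so OrvC is inactive.
Quinate is present, so NolA is active.
No repressor is bound and NolA is active, so *kulM* is transcribed.
So KulM is produced and active.
No repressor is bound and KulM is active, so *dovY* is transcribed.
So DovY is produced and active.
Cellobiose is present, so OxaH is inactive.
With repressor DovY bound, *kulD* is not transcribed.
So KulD is not produced.
With no repressor bound, *torN* is transcribed.

ON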